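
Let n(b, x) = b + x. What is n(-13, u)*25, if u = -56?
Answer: -1725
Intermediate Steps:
n(-13, u)*25 = (-13 - 56)*25 = -69*25 = -1725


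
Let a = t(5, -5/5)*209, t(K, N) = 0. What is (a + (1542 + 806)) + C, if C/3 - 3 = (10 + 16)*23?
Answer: 4151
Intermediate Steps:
a = 0 (a = 0*209 = 0)
C = 1803 (C = 9 + 3*((10 + 16)*23) = 9 + 3*(26*23) = 9 + 3*598 = 9 + 1794 = 1803)
(a + (1542 + 806)) + C = (0 + (1542 + 806)) + 1803 = (0 + 2348) + 1803 = 2348 + 1803 = 4151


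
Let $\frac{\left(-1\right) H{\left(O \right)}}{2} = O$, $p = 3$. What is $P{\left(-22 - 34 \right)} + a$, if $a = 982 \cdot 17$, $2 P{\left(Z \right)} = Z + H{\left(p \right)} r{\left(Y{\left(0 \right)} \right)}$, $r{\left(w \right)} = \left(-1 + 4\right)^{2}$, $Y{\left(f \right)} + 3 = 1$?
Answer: $16639$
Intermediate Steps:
$Y{\left(f \right)} = -2$ ($Y{\left(f \right)} = -3 + 1 = -2$)
$r{\left(w \right)} = 9$ ($r{\left(w \right)} = 3^{2} = 9$)
$H{\left(O \right)} = - 2 O$
$P{\left(Z \right)} = -27 + \frac{Z}{2}$ ($P{\left(Z \right)} = \frac{Z + \left(-2\right) 3 \cdot 9}{2} = \frac{Z - 54}{2} = \frac{-54 + Z}{2} = -27 + \frac{Z}{2}$)
$a = 16694$
$P{\left(-22 - 34 \right)} + a = \left(-27 + \frac{-22 - 34}{2}\right) + 16694 = \left(-27 + \frac{1}{2} \left(-56\right)\right) + 16694 = \left(-27 - 28\right) + 16694 = -55 + 16694 = 16639$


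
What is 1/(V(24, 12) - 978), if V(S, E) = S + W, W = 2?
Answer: -1/952 ≈ -0.0010504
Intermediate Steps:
V(S, E) = 2 + S (V(S, E) = S + 2 = 2 + S)
1/(V(24, 12) - 978) = 1/((2 + 24) - 978) = 1/(26 - 978) = 1/(-952) = -1/952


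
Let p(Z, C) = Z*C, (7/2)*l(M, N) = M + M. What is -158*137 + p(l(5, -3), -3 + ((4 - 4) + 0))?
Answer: -151582/7 ≈ -21655.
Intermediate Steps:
l(M, N) = 4*M/7 (l(M, N) = 2*(M + M)/7 = 2*(2*M)/7 = 4*M/7)
p(Z, C) = C*Z
-158*137 + p(l(5, -3), -3 + ((4 - 4) + 0)) = -158*137 + (-3 + ((4 - 4) + 0))*((4/7)*5) = -21646 + (-3 + (0 + 0))*(20/7) = -21646 + (-3 + 0)*(20/7) = -21646 - 3*20/7 = -21646 - 60/7 = -151582/7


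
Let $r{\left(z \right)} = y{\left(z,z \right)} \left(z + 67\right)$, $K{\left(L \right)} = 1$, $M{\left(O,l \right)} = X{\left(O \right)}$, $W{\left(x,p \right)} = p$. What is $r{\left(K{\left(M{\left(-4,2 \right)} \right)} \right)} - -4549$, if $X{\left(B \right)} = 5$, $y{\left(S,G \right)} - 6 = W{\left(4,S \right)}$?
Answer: $5025$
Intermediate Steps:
$y{\left(S,G \right)} = 6 + S$
$M{\left(O,l \right)} = 5$
$r{\left(z \right)} = \left(6 + z\right) \left(67 + z\right)$ ($r{\left(z \right)} = \left(6 + z\right) \left(z + 67\right) = \left(6 + z\right) \left(67 + z\right)$)
$r{\left(K{\left(M{\left(-4,2 \right)} \right)} \right)} - -4549 = \left(6 + 1\right) \left(67 + 1\right) - -4549 = 7 \cdot 68 + 4549 = 476 + 4549 = 5025$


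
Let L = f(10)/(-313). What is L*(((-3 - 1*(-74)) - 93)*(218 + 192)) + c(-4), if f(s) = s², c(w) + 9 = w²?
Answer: 904191/313 ≈ 2888.8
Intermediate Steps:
c(w) = -9 + w²
L = -100/313 (L = 10²/(-313) = 100*(-1/313) = -100/313 ≈ -0.31949)
L*(((-3 - 1*(-74)) - 93)*(218 + 192)) + c(-4) = -100*((-3 - 1*(-74)) - 93)*(218 + 192)/313 + (-9 + (-4)²) = -100*((-3 + 74) - 93)*410/313 + (-9 + 16) = -100*(71 - 93)*410/313 + 7 = -(-2200)*410/313 + 7 = -100/313*(-9020) + 7 = 902000/313 + 7 = 904191/313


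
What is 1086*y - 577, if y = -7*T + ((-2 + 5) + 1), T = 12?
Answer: -87457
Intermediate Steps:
y = -80 (y = -7*12 + ((-2 + 5) + 1) = -84 + (3 + 1) = -84 + 4 = -80)
1086*y - 577 = 1086*(-80) - 577 = -86880 - 577 = -87457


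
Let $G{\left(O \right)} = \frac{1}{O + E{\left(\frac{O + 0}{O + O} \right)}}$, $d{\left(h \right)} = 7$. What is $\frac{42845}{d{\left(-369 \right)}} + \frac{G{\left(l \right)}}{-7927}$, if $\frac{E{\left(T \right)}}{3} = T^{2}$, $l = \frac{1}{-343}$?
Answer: $\frac{348123113271}{56876225} \approx 6120.7$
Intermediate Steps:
$l = - \frac{1}{343} \approx -0.0029155$
$E{\left(T \right)} = 3 T^{2}$
$G{\left(O \right)} = \frac{1}{\frac{3}{4} + O}$ ($G{\left(O \right)} = \frac{1}{O + 3 \left(\frac{O + 0}{O + O}\right)^{2}} = \frac{1}{O + 3 \left(\frac{O}{2 O}\right)^{2}} = \frac{1}{O + 3 \left(O \frac{1}{2 O}\right)^{2}} = \frac{1}{O + \frac{3}{4}} = \frac{1}{\frac{3}{4} + O}$)
$\frac{42845}{d{\left(-369 \right)}} + \frac{G{\left(l \right)}}{-7927} = \frac{42845}{7} + \frac{4 \frac{1}{3 + 4 \left(- \frac{1}{343}\right)}}{-7927} = 42845 \cdot \frac{1}{7} + \frac{4}{3 - \frac{4}{343}} \left(- \frac{1}{7927}\right) = \frac{42845}{7} + \frac{4}{\frac{1025}{343}} \left(- \frac{1}{7927}\right) = \frac{42845}{7} + 4 \cdot \frac{343}{1025} \left(- \frac{1}{7927}\right) = \frac{42845}{7} + \frac{1372}{1025} \left(- \frac{1}{7927}\right) = \frac{42845}{7} - \frac{1372}{8125175} = \frac{348123113271}{56876225}$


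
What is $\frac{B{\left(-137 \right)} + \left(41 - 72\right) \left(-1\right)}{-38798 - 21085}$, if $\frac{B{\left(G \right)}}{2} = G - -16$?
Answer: $\frac{211}{59883} \approx 0.0035235$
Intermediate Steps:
$B{\left(G \right)} = 32 + 2 G$ ($B{\left(G \right)} = 2 \left(G - -16\right) = 2 \left(G + 16\right) = 2 \left(16 + G\right) = 32 + 2 G$)
$\frac{B{\left(-137 \right)} + \left(41 - 72\right) \left(-1\right)}{-38798 - 21085} = \frac{\left(32 + 2 \left(-137\right)\right) + \left(41 - 72\right) \left(-1\right)}{-38798 - 21085} = \frac{\left(32 - 274\right) - -31}{-59883} = \left(-242 + 31\right) \left(- \frac{1}{59883}\right) = \left(-211\right) \left(- \frac{1}{59883}\right) = \frac{211}{59883}$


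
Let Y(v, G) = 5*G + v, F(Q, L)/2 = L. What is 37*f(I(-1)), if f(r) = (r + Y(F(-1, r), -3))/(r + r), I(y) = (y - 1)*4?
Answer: 1443/16 ≈ 90.188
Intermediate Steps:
F(Q, L) = 2*L
Y(v, G) = v + 5*G
I(y) = -4 + 4*y (I(y) = (-1 + y)*4 = -4 + 4*y)
f(r) = (-15 + 3*r)/(2*r) (f(r) = (r + (2*r + 5*(-3)))/(r + r) = (r + (2*r - 15))/((2*r)) = (r + (-15 + 2*r))*(1/(2*r)) = (-15 + 3*r)*(1/(2*r)) = (-15 + 3*r)/(2*r))
37*f(I(-1)) = 37*(3*(-5 + (-4 + 4*(-1)))/(2*(-4 + 4*(-1)))) = 37*(3*(-5 + (-4 - 4))/(2*(-4 - 4))) = 37*((3/2)*(-5 - 8)/(-8)) = 37*((3/2)*(-⅛)*(-13)) = 37*(39/16) = 1443/16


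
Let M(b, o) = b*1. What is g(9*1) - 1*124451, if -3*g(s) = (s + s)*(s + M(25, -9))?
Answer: -124655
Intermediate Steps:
M(b, o) = b
g(s) = -2*s*(25 + s)/3 (g(s) = -(s + s)*(s + 25)/3 = -2*s*(25 + s)/3)
g(9*1) - 1*124451 = -2*9*1*(25 + 9*1)/3 - 1*124451 = -⅔*9*(25 + 9) - 124451 = -⅔*9*34 - 124451 = -204 - 124451 = -124655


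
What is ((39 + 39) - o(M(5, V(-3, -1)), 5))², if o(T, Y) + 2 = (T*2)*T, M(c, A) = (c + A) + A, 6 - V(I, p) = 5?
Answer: 324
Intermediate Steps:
V(I, p) = 1 (V(I, p) = 6 - 1*5 = 6 - 5 = 1)
M(c, A) = c + 2*A (M(c, A) = (A + c) + A = c + 2*A)
o(T, Y) = -2 + 2*T² (o(T, Y) = -2 + (T*2)*T = -2 + (2*T)*T = -2 + 2*T²)
((39 + 39) - o(M(5, V(-3, -1)), 5))² = ((39 + 39) - (-2 + 2*(5 + 2*1)²))² = (78 - (-2 + 2*(5 + 2)²))² = (78 - (-2 + 2*7²))² = (78 - (-2 + 2*49))² = (78 - (-2 + 98))² = (78 - 1*96)² = (78 - 96)² = (-18)² = 324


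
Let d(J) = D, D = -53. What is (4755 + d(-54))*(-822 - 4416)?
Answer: -24629076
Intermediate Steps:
d(J) = -53
(4755 + d(-54))*(-822 - 4416) = (4755 - 53)*(-822 - 4416) = 4702*(-5238) = -24629076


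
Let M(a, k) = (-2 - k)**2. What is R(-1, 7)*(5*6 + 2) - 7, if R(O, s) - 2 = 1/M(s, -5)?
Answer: 545/9 ≈ 60.556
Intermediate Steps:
R(O, s) = 19/9 (R(O, s) = 2 + 1/((2 - 5)**2) = 2 + 1/((-3)**2) = 2 + 1/9 = 19/9)
R(-1, 7)*(5*6 + 2) - 7 = 19*(5*6 + 2)/9 - 7 = 19*(30 + 2)/9 - 7 = (19/9)*32 - 7 = 608/9 - 7 = 545/9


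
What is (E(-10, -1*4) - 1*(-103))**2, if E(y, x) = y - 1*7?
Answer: 7396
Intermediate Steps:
E(y, x) = -7 + y (E(y, x) = y - 7 = -7 + y)
(E(-10, -1*4) - 1*(-103))**2 = ((-7 - 10) - 1*(-103))**2 = (-17 + 103)**2 = 86**2 = 7396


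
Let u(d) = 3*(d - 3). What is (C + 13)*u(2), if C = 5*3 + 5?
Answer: -99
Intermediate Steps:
u(d) = -9 + 3*d (u(d) = 3*(-3 + d) = -9 + 3*d)
C = 20 (C = 15 + 5 = 20)
(C + 13)*u(2) = (20 + 13)*(-9 + 3*2) = 33*(-9 + 6) = 33*(-3) = -99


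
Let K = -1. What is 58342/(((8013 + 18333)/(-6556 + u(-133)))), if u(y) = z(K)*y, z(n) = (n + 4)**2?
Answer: -226162763/13173 ≈ -17169.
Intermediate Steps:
z(n) = (4 + n)**2
u(y) = 9*y (u(y) = (4 - 1)**2*y = 3**2*y = 9*y)
58342/(((8013 + 18333)/(-6556 + u(-133)))) = 58342/(((8013 + 18333)/(-6556 + 9*(-133)))) = 58342/((26346/(-6556 - 1197))) = 58342/((26346/(-7753))) = 58342/((26346*(-1/7753))) = 58342/(-26346/7753) = 58342*(-7753/26346) = -226162763/13173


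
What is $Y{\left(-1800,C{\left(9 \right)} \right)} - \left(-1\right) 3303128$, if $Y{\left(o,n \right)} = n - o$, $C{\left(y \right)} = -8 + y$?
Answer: $3304929$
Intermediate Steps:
$Y{\left(-1800,C{\left(9 \right)} \right)} - \left(-1\right) 3303128 = \left(\left(-8 + 9\right) - -1800\right) - \left(-1\right) 3303128 = \left(1 + 1800\right) - -3303128 = 1801 + 3303128 = 3304929$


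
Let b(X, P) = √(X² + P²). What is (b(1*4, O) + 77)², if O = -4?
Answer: 5961 + 616*√2 ≈ 6832.2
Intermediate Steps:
b(X, P) = √(P² + X²)
(b(1*4, O) + 77)² = (√((-4)² + (1*4)²) + 77)² = (√(16 + 4²) + 77)² = (√(16 + 16) + 77)² = (√32 + 77)² = (4*√2 + 77)² = (77 + 4*√2)²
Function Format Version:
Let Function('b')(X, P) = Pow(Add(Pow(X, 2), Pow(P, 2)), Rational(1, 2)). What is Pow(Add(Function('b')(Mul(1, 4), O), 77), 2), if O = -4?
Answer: Add(5961, Mul(616, Pow(2, Rational(1, 2)))) ≈ 6832.2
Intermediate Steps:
Function('b')(X, P) = Pow(Add(Pow(P, 2), Pow(X, 2)), Rational(1, 2))
Pow(Add(Function('b')(Mul(1, 4), O), 77), 2) = Pow(Add(Pow(Add(Pow(-4, 2), Pow(Mul(1, 4), 2)), Rational(1, 2)), 77), 2) = Pow(Add(Pow(Add(16, Pow(4, 2)), Rational(1, 2)), 77), 2) = Pow(Add(Pow(Add(16, 16), Rational(1, 2)), 77), 2) = Pow(Add(Pow(32, Rational(1, 2)), 77), 2) = Pow(Add(Mul(4, Pow(2, Rational(1, 2))), 77), 2) = Pow(Add(77, Mul(4, Pow(2, Rational(1, 2)))), 2)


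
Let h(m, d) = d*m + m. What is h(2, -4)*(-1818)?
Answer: 10908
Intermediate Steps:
h(m, d) = m + d*m
h(2, -4)*(-1818) = (2*(1 - 4))*(-1818) = (2*(-3))*(-1818) = -6*(-1818) = 10908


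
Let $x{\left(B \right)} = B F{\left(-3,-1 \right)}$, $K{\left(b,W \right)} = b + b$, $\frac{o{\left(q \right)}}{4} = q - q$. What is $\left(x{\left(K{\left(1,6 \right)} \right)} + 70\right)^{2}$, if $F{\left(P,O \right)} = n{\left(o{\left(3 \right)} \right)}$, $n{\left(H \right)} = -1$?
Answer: $4624$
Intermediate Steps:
$o{\left(q \right)} = 0$ ($o{\left(q \right)} = 4 \left(q - q\right) = 4 \cdot 0 = 0$)
$K{\left(b,W \right)} = 2 b$
$F{\left(P,O \right)} = -1$
$x{\left(B \right)} = - B$ ($x{\left(B \right)} = B \left(-1\right) = - B$)
$\left(x{\left(K{\left(1,6 \right)} \right)} + 70\right)^{2} = \left(- 2 \cdot 1 + 70\right)^{2} = \left(\left(-1\right) 2 + 70\right)^{2} = \left(-2 + 70\right)^{2} = 68^{2} = 4624$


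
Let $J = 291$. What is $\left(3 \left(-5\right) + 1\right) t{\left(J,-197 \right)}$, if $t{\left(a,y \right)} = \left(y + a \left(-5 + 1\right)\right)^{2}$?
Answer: $-25932494$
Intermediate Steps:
$t{\left(a,y \right)} = \left(y - 4 a\right)^{2}$ ($t{\left(a,y \right)} = \left(y + a \left(-4\right)\right)^{2} = \left(y - 4 a\right)^{2}$)
$\left(3 \left(-5\right) + 1\right) t{\left(J,-197 \right)} = \left(3 \left(-5\right) + 1\right) \left(\left(-1\right) \left(-197\right) + 4 \cdot 291\right)^{2} = \left(-15 + 1\right) \left(197 + 1164\right)^{2} = - 14 \cdot 1361^{2} = \left(-14\right) 1852321 = -25932494$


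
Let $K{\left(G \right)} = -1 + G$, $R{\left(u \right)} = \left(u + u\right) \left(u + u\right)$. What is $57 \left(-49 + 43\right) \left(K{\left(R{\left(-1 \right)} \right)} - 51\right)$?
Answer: $16416$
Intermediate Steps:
$R{\left(u \right)} = 4 u^{2}$ ($R{\left(u \right)} = 2 u 2 u = 4 u^{2}$)
$57 \left(-49 + 43\right) \left(K{\left(R{\left(-1 \right)} \right)} - 51\right) = 57 \left(-49 + 43\right) \left(\left(-1 + 4 \left(-1\right)^{2}\right) - 51\right) = 57 \left(- 6 \left(\left(-1 + 4 \cdot 1\right) - 51\right)\right) = 57 \left(- 6 \left(\left(-1 + 4\right) - 51\right)\right) = 57 \left(- 6 \left(3 - 51\right)\right) = 57 \left(\left(-6\right) \left(-48\right)\right) = 57 \cdot 288 = 16416$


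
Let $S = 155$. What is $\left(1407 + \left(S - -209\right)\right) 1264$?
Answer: $2238544$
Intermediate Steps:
$\left(1407 + \left(S - -209\right)\right) 1264 = \left(1407 + \left(155 - -209\right)\right) 1264 = \left(1407 + \left(155 + 209\right)\right) 1264 = \left(1407 + 364\right) 1264 = 1771 \cdot 1264 = 2238544$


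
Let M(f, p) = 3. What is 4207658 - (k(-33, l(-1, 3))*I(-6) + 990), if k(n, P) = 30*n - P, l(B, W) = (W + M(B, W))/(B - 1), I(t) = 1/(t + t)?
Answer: 16826343/4 ≈ 4.2066e+6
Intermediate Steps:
I(t) = 1/(2*t)
l(B, W) = (3 + W)/(-1 + B) (l(B, W) = (W + 3)/(B - 1) = (3 + W)/(-1 + B))
k(n, P) = -P + 30*n
4207658 - (k(-33, l(-1, 3))*I(-6) + 990) = 4207658 - ((-(3 + 3)/(-1 - 1) + 30*(-33))*((1/2)/(-6)) + 990) = 4207658 - ((-6/(-2) - 990)*((1/2)*(-1/6)) + 990) = 4207658 - ((-(-1)*6/2 - 990)*(-1/12) + 990) = 4207658 - ((-1*(-3) - 990)*(-1/12) + 990) = 4207658 - ((3 - 990)*(-1/12) + 990) = 4207658 - (-987*(-1/12) + 990) = 4207658 - (329/4 + 990) = 4207658 - 1*4289/4 = 4207658 - 4289/4 = 16826343/4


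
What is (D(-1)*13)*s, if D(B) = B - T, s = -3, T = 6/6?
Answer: 78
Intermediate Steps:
T = 1 (T = 6*(1/6) = 1)
D(B) = -1 + B (D(B) = B - 1*1 = B - 1 = -1 + B)
(D(-1)*13)*s = ((-1 - 1)*13)*(-3) = -2*13*(-3) = -26*(-3) = 78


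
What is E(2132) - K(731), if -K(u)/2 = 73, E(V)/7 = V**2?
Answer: 31818114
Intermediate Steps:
E(V) = 7*V**2
K(u) = -146 (K(u) = -2*73 = -146)
E(2132) - K(731) = 7*2132**2 - 1*(-146) = 7*4545424 + 146 = 31817968 + 146 = 31818114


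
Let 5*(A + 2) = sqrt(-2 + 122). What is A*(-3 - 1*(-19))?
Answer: -32 + 32*sqrt(30)/5 ≈ 3.0542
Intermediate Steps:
A = -2 + 2*sqrt(30)/5 (A = -2 + sqrt(-2 + 122)/5 = -2 + sqrt(120)/5 = -2 + (2*sqrt(30))/5 = -2 + 2*sqrt(30)/5 ≈ 0.19089)
A*(-3 - 1*(-19)) = (-2 + 2*sqrt(30)/5)*(-3 - 1*(-19)) = (-2 + 2*sqrt(30)/5)*(-3 + 19) = (-2 + 2*sqrt(30)/5)*16 = -32 + 32*sqrt(30)/5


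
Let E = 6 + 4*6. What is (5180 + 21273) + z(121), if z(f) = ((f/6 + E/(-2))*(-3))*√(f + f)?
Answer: 26453 - 341*√2/2 ≈ 26212.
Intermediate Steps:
E = 30 (E = 6 + 24 = 30)
z(f) = √2*√f*(45 - f/2) (z(f) = ((f/6 + 30/(-2))*(-3))*√(f + f) = ((f*(⅙) + 30*(-½))*(-3))*√(2*f) = ((f/6 - 15)*(-3))*(√2*√f) = ((-15 + f/6)*(-3))*(√2*√f) = (45 - f/2)*(√2*√f) = √2*√f*(45 - f/2))
(5180 + 21273) + z(121) = (5180 + 21273) + √2*√121*(90 - 1*121)/2 = 26453 + (½)*√2*11*(90 - 121) = 26453 + (½)*√2*11*(-31) = 26453 - 341*√2/2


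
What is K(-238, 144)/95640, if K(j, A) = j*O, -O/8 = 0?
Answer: 0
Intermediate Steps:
O = 0 (O = -8*0 = 0)
K(j, A) = 0 (K(j, A) = j*0 = 0)
K(-238, 144)/95640 = 0/95640 = 0*(1/95640) = 0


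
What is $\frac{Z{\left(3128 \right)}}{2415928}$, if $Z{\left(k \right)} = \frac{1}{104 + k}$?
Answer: $\frac{1}{7808279296} \approx 1.2807 \cdot 10^{-10}$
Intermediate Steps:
$\frac{Z{\left(3128 \right)}}{2415928} = \frac{1}{\left(104 + 3128\right) 2415928} = \frac{1}{3232} \cdot \frac{1}{2415928} = \frac{1}{7808279296}$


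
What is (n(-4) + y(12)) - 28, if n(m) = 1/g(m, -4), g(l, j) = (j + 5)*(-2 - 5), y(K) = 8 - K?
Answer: -225/7 ≈ -32.143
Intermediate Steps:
g(l, j) = -35 - 7*j (g(l, j) = (5 + j)*(-7) = -35 - 7*j)
n(m) = -⅐ (n(m) = 1/(-35 - 7*(-4)) = 1/(-35 + 28) = 1/(-7) = -⅐)
(n(-4) + y(12)) - 28 = (-⅐ + (8 - 1*12)) - 28 = (-⅐ + (8 - 12)) - 28 = (-⅐ - 4) - 28 = -29/7 - 28 = -225/7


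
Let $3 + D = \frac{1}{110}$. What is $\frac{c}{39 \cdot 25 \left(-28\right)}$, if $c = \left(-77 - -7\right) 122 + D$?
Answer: $\frac{44749}{143000} \approx 0.31293$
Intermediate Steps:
$D = - \frac{329}{110}$ ($D = -3 + \frac{1}{110} = - \frac{329}{110} \approx -2.9909$)
$c = - \frac{939729}{110}$ ($c = \left(-77 - -7\right) 122 - \frac{329}{110} = \left(-77 + 7\right) 122 - \frac{329}{110} = \left(-70\right) 122 - \frac{329}{110} = -8540 - \frac{329}{110} = - \frac{939729}{110} \approx -8543.0$)
$\frac{c}{39 \cdot 25 \left(-28\right)} = - \frac{939729}{110 \cdot 39 \cdot 25 \left(-28\right)} = - \frac{939729}{110 \cdot 975 \left(-28\right)} = - \frac{939729}{110 \left(-27300\right)} = \left(- \frac{939729}{110}\right) \left(- \frac{1}{27300}\right) = \frac{44749}{143000}$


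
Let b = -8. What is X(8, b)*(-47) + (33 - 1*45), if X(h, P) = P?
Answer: 364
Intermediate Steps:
X(8, b)*(-47) + (33 - 1*45) = -8*(-47) + (33 - 1*45) = 376 + (33 - 45) = 376 - 12 = 364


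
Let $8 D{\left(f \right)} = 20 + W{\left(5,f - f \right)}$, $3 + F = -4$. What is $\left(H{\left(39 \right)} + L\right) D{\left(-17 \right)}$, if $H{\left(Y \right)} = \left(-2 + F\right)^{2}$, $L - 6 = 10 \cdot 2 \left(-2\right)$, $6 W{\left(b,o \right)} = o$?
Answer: $\frac{235}{2} \approx 117.5$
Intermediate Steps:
$W{\left(b,o \right)} = \frac{o}{6}$
$F = -7$ ($F = -3 - 4 = -7$)
$L = -34$ ($L = 6 + 10 \cdot 2 \left(-2\right) = 6 + 20 \left(-2\right) = 6 - 40 = -34$)
$H{\left(Y \right)} = 81$ ($H{\left(Y \right)} = \left(-2 - 7\right)^{2} = \left(-9\right)^{2} = 81$)
$D{\left(f \right)} = \frac{5}{2}$ ($D{\left(f \right)} = \frac{20 + \frac{f - f}{6}}{8} = \frac{20 + \frac{1}{6} \cdot 0}{8} = \frac{20 + 0}{8} = \frac{1}{8} \cdot 20 = \frac{5}{2}$)
$\left(H{\left(39 \right)} + L\right) D{\left(-17 \right)} = \left(81 - 34\right) \frac{5}{2} = 47 \cdot \frac{5}{2} = \frac{235}{2}$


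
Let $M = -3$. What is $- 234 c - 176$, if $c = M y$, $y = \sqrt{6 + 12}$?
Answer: $-176 + 2106 \sqrt{2} \approx 2802.3$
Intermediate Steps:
$y = 3 \sqrt{2}$ ($y = \sqrt{18} = 3 \sqrt{2} \approx 4.2426$)
$c = - 9 \sqrt{2}$ ($c = - 3 \cdot 3 \sqrt{2} = - 9 \sqrt{2} \approx -12.728$)
$- 234 c - 176 = - 234 \left(- 9 \sqrt{2}\right) - 176 = 2106 \sqrt{2} - 176 = -176 + 2106 \sqrt{2}$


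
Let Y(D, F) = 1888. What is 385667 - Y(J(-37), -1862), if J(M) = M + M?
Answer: 383779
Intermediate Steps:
J(M) = 2*M
385667 - Y(J(-37), -1862) = 385667 - 1*1888 = 385667 - 1888 = 383779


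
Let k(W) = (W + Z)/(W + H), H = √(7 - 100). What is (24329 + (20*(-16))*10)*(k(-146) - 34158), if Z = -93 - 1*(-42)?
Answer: -15450789581940/21409 + 4162413*I*√93/21409 ≈ -7.217e+8 + 1875.0*I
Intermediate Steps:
Z = -51 (Z = -93 + 42 = -51)
H = I*√93 (H = √(-93) = I*√93 ≈ 9.6436*I)
k(W) = (-51 + W)/(W + I*√93) (k(W) = (W - 51)/(W + I*√93) = (-51 + W)/(W + I*√93))
(24329 + (20*(-16))*10)*(k(-146) - 34158) = (24329 + (20*(-16))*10)*((-51 - 146)/(-146 + I*√93) - 34158) = (24329 - 320*10)*(-197/(-146 + I*√93) - 34158) = (24329 - 3200)*(-197/(-146 + I*√93) - 34158) = 21129*(-34158 - 197/(-146 + I*√93)) = -721724382 - 4162413/(-146 + I*√93)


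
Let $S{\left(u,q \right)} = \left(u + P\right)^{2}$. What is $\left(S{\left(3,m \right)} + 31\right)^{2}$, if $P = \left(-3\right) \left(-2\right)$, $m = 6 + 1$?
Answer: $12544$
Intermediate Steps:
$m = 7$
$P = 6$
$S{\left(u,q \right)} = \left(6 + u\right)^{2}$ ($S{\left(u,q \right)} = \left(u + 6\right)^{2} = \left(6 + u\right)^{2}$)
$\left(S{\left(3,m \right)} + 31\right)^{2} = \left(\left(6 + 3\right)^{2} + 31\right)^{2} = \left(9^{2} + 31\right)^{2} = \left(81 + 31\right)^{2} = 112^{2} = 12544$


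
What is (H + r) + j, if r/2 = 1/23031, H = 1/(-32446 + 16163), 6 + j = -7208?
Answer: -2705349348887/375013773 ≈ -7214.0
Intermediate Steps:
j = -7214 (j = -6 - 7208 = -7214)
H = -1/16283 (H = 1/(-16283) = -1/16283 ≈ -6.1414e-5)
r = 2/23031 ≈ 8.6839e-5
(H + r) + j = (-1/16283 + 2/23031) - 7214 = 9535/375013773 - 7214 = -2705349348887/375013773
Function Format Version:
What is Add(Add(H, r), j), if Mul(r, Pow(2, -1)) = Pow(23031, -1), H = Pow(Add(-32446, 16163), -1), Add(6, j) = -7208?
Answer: Rational(-2705349348887, 375013773) ≈ -7214.0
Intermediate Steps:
j = -7214 (j = Add(-6, -7208) = -7214)
H = Rational(-1, 16283) (H = Pow(-16283, -1) = Rational(-1, 16283) ≈ -6.1414e-5)
r = Rational(2, 23031) (r = Mul(2, Pow(23031, -1)) = Mul(2, Rational(1, 23031)) = Rational(2, 23031) ≈ 8.6839e-5)
Add(Add(H, r), j) = Add(Add(Rational(-1, 16283), Rational(2, 23031)), -7214) = Add(Rational(9535, 375013773), -7214) = Rational(-2705349348887, 375013773)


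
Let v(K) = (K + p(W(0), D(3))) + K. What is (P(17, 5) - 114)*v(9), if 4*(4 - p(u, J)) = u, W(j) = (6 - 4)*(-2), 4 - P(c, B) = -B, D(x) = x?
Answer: -2415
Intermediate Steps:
P(c, B) = 4 + B (P(c, B) = 4 - (-1)*B = 4 + B)
W(j) = -4 (W(j) = 2*(-2) = -4)
p(u, J) = 4 - u/4
v(K) = 5 + 2*K (v(K) = (K + (4 - ¼*(-4))) + K = (K + (4 + 1)) + K = (K + 5) + K = (5 + K) + K = 5 + 2*K)
(P(17, 5) - 114)*v(9) = ((4 + 5) - 114)*(5 + 2*9) = (9 - 114)*(5 + 18) = -105*23 = -2415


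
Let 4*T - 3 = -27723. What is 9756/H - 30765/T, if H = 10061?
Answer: 3591769/664026 ≈ 5.4091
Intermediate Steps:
T = -6930 (T = ¾ + (¼)*(-27723) = ¾ - 27723/4 = -6930)
9756/H - 30765/T = 9756/10061 - 30765/(-6930) = 9756*(1/10061) - 30765*(-1/6930) = 9756/10061 + 293/66 = 3591769/664026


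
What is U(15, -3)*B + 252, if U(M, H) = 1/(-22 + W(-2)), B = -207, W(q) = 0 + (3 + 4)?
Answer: 1329/5 ≈ 265.80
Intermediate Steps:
W(q) = 7 (W(q) = 0 + 7 = 7)
U(M, H) = -1/15 (U(M, H) = 1/(-22 + 7) = 1/(-15) = -1/15)
U(15, -3)*B + 252 = -1/15*(-207) + 252 = 69/5 + 252 = 1329/5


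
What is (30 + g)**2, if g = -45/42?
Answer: 164025/196 ≈ 836.86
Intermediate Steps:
g = -15/14 (g = -45*1/42 = -15/14 ≈ -1.0714)
(30 + g)**2 = (30 - 15/14)**2 = (405/14)**2 = 164025/196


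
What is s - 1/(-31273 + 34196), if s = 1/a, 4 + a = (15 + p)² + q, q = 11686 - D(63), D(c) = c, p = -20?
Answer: -8721/34035412 ≈ -0.00025623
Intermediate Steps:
q = 11623 (q = 11686 - 1*63 = 11686 - 63 = 11623)
a = 11644 (a = -4 + ((15 - 20)² + 11623) = -4 + ((-5)² + 11623) = -4 + (25 + 11623) = -4 + 11648 = 11644)
s = 1/11644 ≈ 8.5881e-5
s - 1/(-31273 + 34196) = 1/11644 - 1/(-31273 + 34196) = 1/11644 - 1/2923 = -8721/34035412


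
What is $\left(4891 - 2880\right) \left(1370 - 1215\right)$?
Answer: $311705$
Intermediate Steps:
$\left(4891 - 2880\right) \left(1370 - 1215\right) = 2011 \cdot 155 = 311705$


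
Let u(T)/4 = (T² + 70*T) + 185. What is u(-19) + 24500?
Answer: 21364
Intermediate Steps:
u(T) = 740 + 4*T² + 280*T (u(T) = 4*((T² + 70*T) + 185) = 4*(185 + T² + 70*T) = 740 + 4*T² + 280*T)
u(-19) + 24500 = (740 + 4*(-19)² + 280*(-19)) + 24500 = (740 + 4*361 - 5320) + 24500 = (740 + 1444 - 5320) + 24500 = -3136 + 24500 = 21364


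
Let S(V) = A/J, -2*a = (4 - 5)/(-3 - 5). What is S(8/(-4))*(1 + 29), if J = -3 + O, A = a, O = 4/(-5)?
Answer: 75/152 ≈ 0.49342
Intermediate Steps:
O = -⅘ (O = 4*(-⅕) = -⅘ ≈ -0.80000)
a = -1/16 (a = -(4 - 5)/(2*(-3 - 5)) = -(-1)/(2*(-8)) = -(-1)*(-1)/(2*8) = -½*⅛ = -1/16 ≈ -0.062500)
A = -1/16 ≈ -0.062500
J = -19/5 (J = -3 - ⅘ = -19/5 ≈ -3.8000)
S(V) = 5/304 (S(V) = -1/(16*(-19/5)) = -1/16*(-5/19) = 5/304)
S(8/(-4))*(1 + 29) = 5*(1 + 29)/304 = (5/304)*30 = 75/152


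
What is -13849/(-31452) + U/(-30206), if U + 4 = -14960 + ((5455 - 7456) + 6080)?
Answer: 380338957/475019556 ≈ 0.80068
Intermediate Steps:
U = -10885 (U = -4 + (-14960 + ((5455 - 7456) + 6080)) = -4 + (-14960 + (-2001 + 6080)) = -4 + (-14960 + 4079) = -4 - 10881 = -10885)
-13849/(-31452) + U/(-30206) = -13849/(-31452) - 10885/(-30206) = -13849*(-1/31452) - 10885*(-1/30206) = 13849/31452 + 10885/30206 = 380338957/475019556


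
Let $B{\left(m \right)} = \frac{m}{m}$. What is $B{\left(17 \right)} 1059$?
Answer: $1059$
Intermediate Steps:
$B{\left(m \right)} = 1$
$B{\left(17 \right)} 1059 = 1 \cdot 1059 = 1059$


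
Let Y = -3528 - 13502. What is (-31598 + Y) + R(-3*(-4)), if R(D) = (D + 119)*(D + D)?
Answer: -45484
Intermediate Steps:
R(D) = 2*D*(119 + D) (R(D) = (119 + D)*(2*D) = 2*D*(119 + D))
Y = -17030
(-31598 + Y) + R(-3*(-4)) = (-31598 - 17030) + 2*(-3*(-4))*(119 - 3*(-4)) = -48628 + 2*12*(119 + 12) = -48628 + 2*12*131 = -48628 + 3144 = -45484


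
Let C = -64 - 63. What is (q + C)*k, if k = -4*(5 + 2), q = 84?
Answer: 1204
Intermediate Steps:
C = -127
k = -28 (k = -4*7 = -28)
(q + C)*k = (84 - 127)*(-28) = -43*(-28) = 1204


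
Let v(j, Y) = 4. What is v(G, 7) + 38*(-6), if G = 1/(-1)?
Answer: -224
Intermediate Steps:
G = -1
v(G, 7) + 38*(-6) = 4 + 38*(-6) = 4 - 228 = -224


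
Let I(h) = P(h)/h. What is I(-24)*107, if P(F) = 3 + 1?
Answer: -107/6 ≈ -17.833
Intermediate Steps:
P(F) = 4
I(h) = 4/h
I(-24)*107 = (4/(-24))*107 = (4*(-1/24))*107 = -1/6*107 = -107/6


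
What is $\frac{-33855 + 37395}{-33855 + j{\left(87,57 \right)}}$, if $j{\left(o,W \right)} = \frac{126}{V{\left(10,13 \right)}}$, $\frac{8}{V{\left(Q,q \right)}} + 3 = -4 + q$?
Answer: $- \frac{2360}{22507} \approx -0.10486$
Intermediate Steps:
$V{\left(Q,q \right)} = \frac{8}{-7 + q}$ ($V{\left(Q,q \right)} = \frac{8}{-3 + \left(-4 + q\right)} = \frac{8}{-7 + q}$)
$j{\left(o,W \right)} = \frac{189}{2}$ ($j{\left(o,W \right)} = \frac{126}{8 \frac{1}{-7 + 13}} = \frac{126}{8 \cdot \frac{1}{6}} = \frac{126}{\frac{4}{3}} = 126 \cdot \frac{3}{4} = \frac{189}{2}$)
$\frac{-33855 + 37395}{-33855 + j{\left(87,57 \right)}} = \frac{-33855 + 37395}{-33855 + \frac{189}{2}} = \frac{3540}{- \frac{67521}{2}} = 3540 \left(- \frac{2}{67521}\right) = - \frac{2360}{22507}$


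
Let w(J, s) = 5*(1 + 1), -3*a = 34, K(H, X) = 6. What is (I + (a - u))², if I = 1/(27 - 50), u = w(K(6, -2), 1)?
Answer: 2175625/4761 ≈ 456.97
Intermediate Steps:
a = -34/3 (a = -⅓*34 = -34/3 ≈ -11.333)
w(J, s) = 10 (w(J, s) = 5*2 = 10)
u = 10
I = -1/23 (I = 1/(-23) = -1/23 ≈ -0.043478)
(I + (a - u))² = (-1/23 + (-34/3 - 1*10))² = (-1/23 + (-34/3 - 10))² = (-1/23 - 64/3)² = (-1475/69)² = 2175625/4761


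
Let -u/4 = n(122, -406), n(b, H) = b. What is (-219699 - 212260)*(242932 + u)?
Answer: -104725867796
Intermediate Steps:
u = -488 (u = -4*122 = -488)
(-219699 - 212260)*(242932 + u) = (-219699 - 212260)*(242932 - 488) = -431959*242444 = -104725867796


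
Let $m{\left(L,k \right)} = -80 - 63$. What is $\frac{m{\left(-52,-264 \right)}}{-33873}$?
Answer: $\frac{143}{33873} \approx 0.0042216$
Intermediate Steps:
$m{\left(L,k \right)} = -143$ ($m{\left(L,k \right)} = -80 - 63 = -143$)
$\frac{m{\left(-52,-264 \right)}}{-33873} = - \frac{143}{-33873} = \left(-143\right) \left(- \frac{1}{33873}\right) = \frac{143}{33873}$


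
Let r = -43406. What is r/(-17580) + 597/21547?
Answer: 472882171/189398130 ≈ 2.4968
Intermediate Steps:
r/(-17580) + 597/21547 = -43406/(-17580) + 597/21547 = -43406*(-1/17580) + 597*(1/21547) = 21703/8790 + 597/21547 = 472882171/189398130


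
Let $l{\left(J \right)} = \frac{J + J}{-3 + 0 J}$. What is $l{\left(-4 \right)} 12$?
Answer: $32$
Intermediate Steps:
$l{\left(J \right)} = - \frac{2 J}{3}$ ($l{\left(J \right)} = \frac{2 J}{-3 + 0} = \frac{2 J}{-3} = 2 J \left(- \frac{1}{3}\right) = - \frac{2 J}{3}$)
$l{\left(-4 \right)} 12 = \left(- \frac{2}{3}\right) \left(-4\right) 12 = \frac{8}{3} \cdot 12 = 32$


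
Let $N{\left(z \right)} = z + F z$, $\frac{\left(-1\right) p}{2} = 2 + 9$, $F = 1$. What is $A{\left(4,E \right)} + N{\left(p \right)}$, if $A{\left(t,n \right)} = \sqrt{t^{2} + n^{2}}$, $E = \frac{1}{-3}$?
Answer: $-44 + \frac{\sqrt{145}}{3} \approx -39.986$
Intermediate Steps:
$E = - \frac{1}{3} \approx -0.33333$
$A{\left(t,n \right)} = \sqrt{n^{2} + t^{2}}$
$p = -22$ ($p = - 2 \left(2 + 9\right) = \left(-2\right) 11 = -22$)
$N{\left(z \right)} = 2 z$ ($N{\left(z \right)} = z + 1 z = z + z = 2 z$)
$A{\left(4,E \right)} + N{\left(p \right)} = \sqrt{\left(- \frac{1}{3}\right)^{2} + 4^{2}} + 2 \left(-22\right) = \sqrt{\frac{1}{9} + 16} - 44 = \sqrt{\frac{145}{9}} - 44 = \frac{\sqrt{145}}{3} - 44 = -44 + \frac{\sqrt{145}}{3}$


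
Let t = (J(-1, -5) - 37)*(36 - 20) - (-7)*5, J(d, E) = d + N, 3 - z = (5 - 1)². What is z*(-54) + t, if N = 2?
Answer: 161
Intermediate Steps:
z = -13 (z = 3 - (5 - 1)² = 3 - 1*4² = 3 - 1*16 = 3 - 16 = -13)
J(d, E) = 2 + d (J(d, E) = d + 2 = 2 + d)
t = -541 (t = ((2 - 1) - 37)*(36 - 20) - (-7)*5 = (1 - 37)*16 - 1*(-35) = -36*16 + 35 = -576 + 35 = -541)
z*(-54) + t = -13*(-54) - 541 = 702 - 541 = 161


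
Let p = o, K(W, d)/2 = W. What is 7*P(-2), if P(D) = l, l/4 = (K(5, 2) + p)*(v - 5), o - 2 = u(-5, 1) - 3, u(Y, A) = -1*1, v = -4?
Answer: -2016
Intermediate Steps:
K(W, d) = 2*W
u(Y, A) = -1
o = -2 (o = 2 + (-1 - 3) = 2 - 4 = -2)
p = -2
l = -288 (l = 4*((2*5 - 2)*(-4 - 5)) = 4*((10 - 2)*(-9)) = 4*(8*(-9)) = 4*(-72) = -288)
P(D) = -288
7*P(-2) = 7*(-288) = -2016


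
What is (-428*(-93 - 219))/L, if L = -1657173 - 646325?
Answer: -66768/1151749 ≈ -0.057971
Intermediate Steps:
L = -2303498
(-428*(-93 - 219))/L = -428*(-93 - 219)/(-2303498) = -428*(-312)*(-1/2303498) = 133536*(-1/2303498) = -66768/1151749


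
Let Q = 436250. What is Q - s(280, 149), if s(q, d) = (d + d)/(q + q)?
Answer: 122149851/280 ≈ 4.3625e+5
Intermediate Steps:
s(q, d) = d/q (s(q, d) = (2*d)/((2*q)) = (2*d)*(1/(2*q)) = d/q)
Q - s(280, 149) = 436250 - 149/280 = 122149851/280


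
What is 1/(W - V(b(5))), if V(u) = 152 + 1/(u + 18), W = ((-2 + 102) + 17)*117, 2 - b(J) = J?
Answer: 15/203054 ≈ 7.3872e-5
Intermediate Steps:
b(J) = 2 - J
W = 13689 (W = (100 + 17)*117 = 117*117 = 13689)
V(u) = 152 + 1/(18 + u)
1/(W - V(b(5))) = 1/(13689 - (2737 + 152*(2 - 1*5))/(18 + (2 - 1*5))) = 1/(13689 - (2737 + 152*(2 - 5))/(18 + (2 - 5))) = 1/(13689 - (2737 + 152*(-3))/(18 - 3)) = 1/(13689 - (2737 - 456)/15) = 1/(13689 - 2281/15) = 1/(203054/15) = 15/203054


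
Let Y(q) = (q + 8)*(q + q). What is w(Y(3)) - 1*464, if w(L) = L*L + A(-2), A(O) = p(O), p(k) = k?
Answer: 3890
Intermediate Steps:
A(O) = O
Y(q) = 2*q*(8 + q) (Y(q) = (8 + q)*(2*q) = 2*q*(8 + q))
w(L) = -2 + L² (w(L) = L*L - 2 = L² - 2 = -2 + L²)
w(Y(3)) - 1*464 = (-2 + (2*3*(8 + 3))²) - 1*464 = (-2 + (2*3*11)²) - 464 = (-2 + 66²) - 464 = (-2 + 4356) - 464 = 4354 - 464 = 3890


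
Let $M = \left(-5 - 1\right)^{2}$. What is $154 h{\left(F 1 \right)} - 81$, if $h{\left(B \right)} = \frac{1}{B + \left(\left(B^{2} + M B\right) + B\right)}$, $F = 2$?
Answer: $- \frac{3163}{40} \approx -79.075$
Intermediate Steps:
$M = 36$ ($M = \left(-6\right)^{2} = 36$)
$h{\left(B \right)} = \frac{1}{B^{2} + 38 B}$ ($h{\left(B \right)} = \frac{1}{B + \left(\left(B^{2} + 36 B\right) + B\right)} = \frac{1}{B + \left(B^{2} + 37 B\right)} = \frac{1}{B^{2} + 38 B}$)
$154 h{\left(F 1 \right)} - 81 = 154 \frac{1}{2 \cdot 1 \left(38 + 2 \cdot 1\right)} - 81 = 154 \frac{1}{2 \left(38 + 2\right)} - 81 = 154 \frac{1}{2 \cdot 40} - 81 = 154 \cdot \frac{1}{2} \cdot \frac{1}{40} - 81 = 154 \cdot \frac{1}{80} - 81 = \frac{77}{40} - 81 = - \frac{3163}{40}$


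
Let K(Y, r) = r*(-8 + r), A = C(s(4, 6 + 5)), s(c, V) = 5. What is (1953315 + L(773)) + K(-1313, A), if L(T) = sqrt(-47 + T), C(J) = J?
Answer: 1953300 + 11*sqrt(6) ≈ 1.9533e+6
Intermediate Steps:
A = 5
(1953315 + L(773)) + K(-1313, A) = (1953315 + sqrt(-47 + 773)) + 5*(-8 + 5) = (1953315 + sqrt(726)) + 5*(-3) = (1953315 + 11*sqrt(6)) - 15 = 1953300 + 11*sqrt(6)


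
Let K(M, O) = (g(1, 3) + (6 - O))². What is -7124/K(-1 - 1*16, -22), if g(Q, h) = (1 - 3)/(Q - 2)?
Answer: -1781/225 ≈ -7.9156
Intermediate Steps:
g(Q, h) = -2/(-2 + Q)
K(M, O) = (8 - O)² (K(M, O) = (-2/(-2 + 1) + (6 - O))² = (-2/(-1) + (6 - O))² = (-2*(-1) + (6 - O))² = (2 + (6 - O))² = (8 - O)²)
-7124/K(-1 - 1*16, -22) = -7124/(-8 - 22)² = -7124/((-30)²) = -7124/900 = -7124*1/900 = -1781/225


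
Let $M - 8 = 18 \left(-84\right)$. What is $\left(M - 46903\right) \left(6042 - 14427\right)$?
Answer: $405892695$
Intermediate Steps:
$M = -1504$ ($M = 8 + 18 \left(-84\right) = 8 - 1512 = -1504$)
$\left(M - 46903\right) \left(6042 - 14427\right) = \left(-1504 - 46903\right) \left(6042 - 14427\right) = \left(-48407\right) \left(-8385\right) = 405892695$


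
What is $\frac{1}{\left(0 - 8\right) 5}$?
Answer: $- \frac{1}{40} \approx -0.025$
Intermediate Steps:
$\frac{1}{\left(0 - 8\right) 5} = \frac{1}{\left(-8\right) 5} = \frac{1}{-40} = - \frac{1}{40}$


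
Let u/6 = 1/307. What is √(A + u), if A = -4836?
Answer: I*√455786322/307 ≈ 69.541*I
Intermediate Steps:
u = 6/307 ≈ 0.019544
√(A + u) = √(-4836 + 6/307) = √(-1484646/307) = I*√455786322/307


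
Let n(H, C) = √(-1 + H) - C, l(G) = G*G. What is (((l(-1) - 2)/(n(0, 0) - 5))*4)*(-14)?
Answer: -140/13 - 28*I/13 ≈ -10.769 - 2.1538*I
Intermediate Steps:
l(G) = G²
(((l(-1) - 2)/(n(0, 0) - 5))*4)*(-14) = ((((-1)² - 2)/((√(-1 + 0) - 1*0) - 5))*4)*(-14) = (((1 - 2)/((√(-1) + 0) - 5))*4)*(-14) = (-1/((I + 0) - 5)*4)*(-14) = (-1/(I - 5)*4)*(-14) = (-1/(-5 + I)*4)*(-14) = (-(-5 - I)/26*4)*(-14) = -2*(-5 - I)/13*(-14) = 28*(-5 - I)/13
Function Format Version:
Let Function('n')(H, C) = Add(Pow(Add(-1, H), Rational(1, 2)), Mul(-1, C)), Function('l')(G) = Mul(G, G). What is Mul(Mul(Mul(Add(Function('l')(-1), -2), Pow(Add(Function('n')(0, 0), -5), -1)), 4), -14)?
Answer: Add(Rational(-140, 13), Mul(Rational(-28, 13), I)) ≈ Add(-10.769, Mul(-2.1538, I))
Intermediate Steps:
Function('l')(G) = Pow(G, 2)
Mul(Mul(Mul(Add(Function('l')(-1), -2), Pow(Add(Function('n')(0, 0), -5), -1)), 4), -14) = Mul(Mul(Mul(Add(Pow(-1, 2), -2), Pow(Add(Add(Pow(Add(-1, 0), Rational(1, 2)), Mul(-1, 0)), -5), -1)), 4), -14) = Mul(Mul(Mul(Add(1, -2), Pow(Add(Add(Pow(-1, Rational(1, 2)), 0), -5), -1)), 4), -14) = Mul(Mul(Mul(-1, Pow(Add(Add(I, 0), -5), -1)), 4), -14) = Mul(Mul(Mul(-1, Pow(Add(I, -5), -1)), 4), -14) = Mul(Mul(Mul(-1, Pow(Add(-5, I), -1)), 4), -14) = Mul(Mul(Mul(-1, Mul(Rational(1, 26), Add(-5, Mul(-1, I)))), 4), -14) = Mul(Mul(Mul(Rational(-1, 26), Add(-5, Mul(-1, I))), 4), -14) = Mul(Mul(Rational(-2, 13), Add(-5, Mul(-1, I))), -14) = Mul(Rational(28, 13), Add(-5, Mul(-1, I)))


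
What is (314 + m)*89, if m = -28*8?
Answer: 8010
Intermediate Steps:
m = -224
(314 + m)*89 = (314 - 224)*89 = 90*89 = 8010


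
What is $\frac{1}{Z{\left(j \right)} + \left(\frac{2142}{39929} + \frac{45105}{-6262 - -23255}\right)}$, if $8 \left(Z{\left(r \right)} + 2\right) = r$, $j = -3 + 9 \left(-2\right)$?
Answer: $- \frac{5428107976}{10405826981} \approx -0.52164$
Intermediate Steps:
$j = -21$ ($j = -3 - 18 = -21$)
$Z{\left(r \right)} = -2 + \frac{r}{8}$
$\frac{1}{Z{\left(j \right)} + \left(\frac{2142}{39929} + \frac{45105}{-6262 - -23255}\right)} = \frac{1}{\left(-2 + \frac{1}{8} \left(-21\right)\right) + \left(\frac{2142}{39929} + \frac{45105}{-6262 - -23255}\right)} = \frac{1}{\left(-2 - \frac{21}{8}\right) + \left(2142 \cdot \frac{1}{39929} + \frac{45105}{-6262 + 23255}\right)} = \frac{1}{- \frac{37}{8} + \left(\frac{2142}{39929} + \frac{45105}{16993}\right)} = \frac{1}{- \frac{37}{8} + \frac{1837396551}{678513497}} = \frac{1}{- \frac{10405826981}{5428107976}} = - \frac{5428107976}{10405826981}$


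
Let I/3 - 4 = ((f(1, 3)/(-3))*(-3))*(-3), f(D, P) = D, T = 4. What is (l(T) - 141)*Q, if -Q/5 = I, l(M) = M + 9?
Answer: 1920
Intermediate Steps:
l(M) = 9 + M
I = 3 (I = 12 + 3*(((1/(-3))*(-3))*(-3)) = 12 + 3*(((1*(-1/3))*(-3))*(-3)) = 12 + 3*(-1/3*(-3)*(-3)) = 12 + 3*(1*(-3)) = 12 + 3*(-3) = 12 - 9 = 3)
Q = -15 (Q = -5*3 = -15)
(l(T) - 141)*Q = ((9 + 4) - 141)*(-15) = (13 - 141)*(-15) = -128*(-15) = 1920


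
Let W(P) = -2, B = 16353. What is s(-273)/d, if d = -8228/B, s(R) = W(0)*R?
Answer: -4464369/4114 ≈ -1085.2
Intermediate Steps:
s(R) = -2*R
d = -8228/16353 ≈ -0.50315
s(-273)/d = (-2*(-273))/(-8228/16353) = 546*(-16353/8228) = -4464369/4114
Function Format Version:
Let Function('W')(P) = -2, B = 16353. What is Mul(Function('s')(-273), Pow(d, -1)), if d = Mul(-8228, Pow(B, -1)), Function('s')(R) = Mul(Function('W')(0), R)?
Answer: Rational(-4464369, 4114) ≈ -1085.2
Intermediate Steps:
Function('s')(R) = Mul(-2, R)
d = Rational(-8228, 16353) (d = Mul(-8228, Pow(16353, -1)) = Mul(-8228, Rational(1, 16353)) = Rational(-8228, 16353) ≈ -0.50315)
Mul(Function('s')(-273), Pow(d, -1)) = Mul(Mul(-2, -273), Pow(Rational(-8228, 16353), -1)) = Mul(546, Rational(-16353, 8228)) = Rational(-4464369, 4114)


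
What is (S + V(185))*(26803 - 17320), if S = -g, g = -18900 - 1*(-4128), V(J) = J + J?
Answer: 143591586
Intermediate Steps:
V(J) = 2*J
g = -14772 (g = -18900 + 4128 = -14772)
S = 14772 (S = -1*(-14772) = 14772)
(S + V(185))*(26803 - 17320) = (14772 + 2*185)*(26803 - 17320) = (14772 + 370)*9483 = 15142*9483 = 143591586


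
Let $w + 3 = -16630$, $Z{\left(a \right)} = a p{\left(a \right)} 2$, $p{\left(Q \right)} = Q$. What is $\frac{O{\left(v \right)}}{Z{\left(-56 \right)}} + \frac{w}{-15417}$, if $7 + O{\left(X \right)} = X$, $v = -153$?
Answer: $\frac{3182983}{3021732} \approx 1.0534$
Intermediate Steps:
$Z{\left(a \right)} = 2 a^{2}$ ($Z{\left(a \right)} = a a 2 = a^{2} \cdot 2 = 2 a^{2}$)
$w = -16633$ ($w = -3 - 16630 = -16633$)
$O{\left(X \right)} = -7 + X$
$\frac{O{\left(v \right)}}{Z{\left(-56 \right)}} + \frac{w}{-15417} = \frac{-7 - 153}{2 \left(-56\right)^{2}} - \frac{16633}{-15417} = - \frac{160}{2 \cdot 3136} - - \frac{16633}{15417} = - \frac{160}{6272} + \frac{16633}{15417} = \left(-160\right) \frac{1}{6272} + \frac{16633}{15417} = - \frac{5}{196} + \frac{16633}{15417} = \frac{3182983}{3021732}$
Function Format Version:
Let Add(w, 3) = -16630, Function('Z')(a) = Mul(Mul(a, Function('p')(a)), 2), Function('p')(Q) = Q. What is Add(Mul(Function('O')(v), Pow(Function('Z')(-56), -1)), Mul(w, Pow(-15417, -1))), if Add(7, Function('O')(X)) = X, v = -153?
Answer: Rational(3182983, 3021732) ≈ 1.0534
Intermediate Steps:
Function('Z')(a) = Mul(2, Pow(a, 2)) (Function('Z')(a) = Mul(Mul(a, a), 2) = Mul(Pow(a, 2), 2) = Mul(2, Pow(a, 2)))
w = -16633 (w = Add(-3, -16630) = -16633)
Function('O')(X) = Add(-7, X)
Add(Mul(Function('O')(v), Pow(Function('Z')(-56), -1)), Mul(w, Pow(-15417, -1))) = Add(Mul(Add(-7, -153), Pow(Mul(2, Pow(-56, 2)), -1)), Mul(-16633, Pow(-15417, -1))) = Add(Mul(-160, Pow(Mul(2, 3136), -1)), Mul(-16633, Rational(-1, 15417))) = Add(Mul(-160, Pow(6272, -1)), Rational(16633, 15417)) = Add(Mul(-160, Rational(1, 6272)), Rational(16633, 15417)) = Add(Rational(-5, 196), Rational(16633, 15417)) = Rational(3182983, 3021732)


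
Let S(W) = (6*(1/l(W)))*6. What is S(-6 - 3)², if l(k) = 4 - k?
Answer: 1296/169 ≈ 7.6686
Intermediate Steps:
S(W) = 36/(4 - W) (S(W) = (6*(1/(4 - W)))*6 = (6/(4 - W))*6 = 36/(4 - W))
S(-6 - 3)² = (-36/(-4 + (-6 - 3)))² = (-36/(-4 - 9))² = (-36/(-13))² = (-36*(-1/13))² = (36/13)² = 1296/169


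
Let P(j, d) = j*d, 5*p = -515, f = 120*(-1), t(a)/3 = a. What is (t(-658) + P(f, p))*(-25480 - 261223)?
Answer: -2977697358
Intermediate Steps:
t(a) = 3*a
f = -120
p = -103 (p = (1/5)*(-515) = -103)
P(j, d) = d*j
(t(-658) + P(f, p))*(-25480 - 261223) = (3*(-658) - 103*(-120))*(-25480 - 261223) = (-1974 + 12360)*(-286703) = 10386*(-286703) = -2977697358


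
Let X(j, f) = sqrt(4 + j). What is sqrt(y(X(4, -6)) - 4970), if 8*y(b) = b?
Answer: sqrt(-19880 + sqrt(2))/2 ≈ 70.496*I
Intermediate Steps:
y(b) = b/8
sqrt(y(X(4, -6)) - 4970) = sqrt(sqrt(4 + 4)/8 - 4970) = sqrt(sqrt(8)/8 - 4970) = sqrt((2*sqrt(2))/8 - 4970) = sqrt(sqrt(2)/4 - 4970) = sqrt(-4970 + sqrt(2)/4)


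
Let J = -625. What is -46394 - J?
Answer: -45769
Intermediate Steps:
-46394 - J = -46394 - 1*(-625) = -46394 + 625 = -45769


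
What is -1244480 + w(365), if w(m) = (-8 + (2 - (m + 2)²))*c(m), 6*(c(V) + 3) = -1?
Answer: -4907675/6 ≈ -8.1795e+5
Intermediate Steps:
c(V) = -19/6 (c(V) = -3 + (⅙)*(-1) = -3 - ⅙ = -19/6)
w(m) = 19 + 19*(2 + m)²/6 (w(m) = (-8 + (2 - (m + 2)²))*(-19/6) = (-8 + (2 - (2 + m)²))*(-19/6) = (-6 - (2 + m)²)*(-19/6) = 19 + 19*(2 + m)²/6)
-1244480 + w(365) = -1244480 + (19 + 19*(2 + 365)²/6) = -1244480 + (19 + (19/6)*367²) = -1244480 + (19 + (19/6)*134689) = -1244480 + (19 + 2559091/6) = -1244480 + 2559205/6 = -4907675/6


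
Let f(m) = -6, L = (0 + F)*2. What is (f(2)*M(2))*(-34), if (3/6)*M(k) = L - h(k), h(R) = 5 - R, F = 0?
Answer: -1224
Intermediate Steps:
L = 0 (L = (0 + 0)*2 = 0*2 = 0)
M(k) = -10 + 2*k (M(k) = 2*(0 - (5 - k)) = 2*(0 + (-5 + k)) = 2*(-5 + k) = -10 + 2*k)
(f(2)*M(2))*(-34) = -6*(-10 + 2*2)*(-34) = -6*(-10 + 4)*(-34) = -6*(-6)*(-34) = 36*(-34) = -1224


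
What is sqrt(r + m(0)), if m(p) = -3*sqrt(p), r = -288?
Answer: 12*I*sqrt(2) ≈ 16.971*I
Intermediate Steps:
sqrt(r + m(0)) = sqrt(-288 - 3*sqrt(0)) = sqrt(-288 - 3*0) = sqrt(-288 + 0) = sqrt(-288) = 12*I*sqrt(2)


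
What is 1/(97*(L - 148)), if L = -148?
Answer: -1/28712 ≈ -3.4829e-5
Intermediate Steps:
1/(97*(L - 148)) = 1/(97*(-148 - 148)) = 1/(97*(-296)) = 1/(-28712) = -1/28712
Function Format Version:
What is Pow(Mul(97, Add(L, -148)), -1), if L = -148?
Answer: Rational(-1, 28712) ≈ -3.4829e-5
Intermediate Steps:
Pow(Mul(97, Add(L, -148)), -1) = Pow(Mul(97, Add(-148, -148)), -1) = Pow(Mul(97, -296), -1) = Pow(-28712, -1) = Rational(-1, 28712)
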